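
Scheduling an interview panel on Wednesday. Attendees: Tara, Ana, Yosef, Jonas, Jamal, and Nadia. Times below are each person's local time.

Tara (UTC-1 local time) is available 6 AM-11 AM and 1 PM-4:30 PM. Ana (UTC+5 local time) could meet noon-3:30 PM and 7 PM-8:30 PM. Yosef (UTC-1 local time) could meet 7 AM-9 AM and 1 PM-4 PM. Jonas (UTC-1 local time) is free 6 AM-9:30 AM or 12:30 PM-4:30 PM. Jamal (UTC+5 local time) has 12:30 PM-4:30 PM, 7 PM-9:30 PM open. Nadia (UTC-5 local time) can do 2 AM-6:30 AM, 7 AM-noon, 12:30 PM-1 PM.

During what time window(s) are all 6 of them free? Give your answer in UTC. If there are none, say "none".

08:00-10:00, 14:00-15:30

Tara in UTC: 07:00-12:00, 14:00-17:30 (add 1h to convert from UTC-1).
Ana in UTC: 07:00-10:30, 14:00-15:30 (subtract 5h to convert from UTC+5).
Yosef in UTC: 08:00-10:00, 14:00-17:00 (add 1h to convert from UTC-1).
Jonas in UTC: 07:00-10:30, 13:30-17:30 (add 1h to convert from UTC-1).
Jamal in UTC: 07:30-11:30, 14:00-16:30 (subtract 5h to convert from UTC+5).
Nadia in UTC: 07:00-11:30, 12:00-17:00, 17:30-18:00 (add 5h to convert from UTC-5).
Tara ∩ Ana: 07:00-10:30, 14:00-15:30.
Tara ∩ Ana ∩ Yosef: 08:00-10:00, 14:00-15:30.
Tara ∩ Ana ∩ Yosef ∩ Jonas: 08:00-10:00, 14:00-15:30.
Tara ∩ Ana ∩ Yosef ∩ Jonas ∩ Jamal: 08:00-10:00, 14:00-15:30.
Tara ∩ Ana ∩ Yosef ∩ Jonas ∩ Jamal ∩ Nadia: 08:00-10:00, 14:00-15:30.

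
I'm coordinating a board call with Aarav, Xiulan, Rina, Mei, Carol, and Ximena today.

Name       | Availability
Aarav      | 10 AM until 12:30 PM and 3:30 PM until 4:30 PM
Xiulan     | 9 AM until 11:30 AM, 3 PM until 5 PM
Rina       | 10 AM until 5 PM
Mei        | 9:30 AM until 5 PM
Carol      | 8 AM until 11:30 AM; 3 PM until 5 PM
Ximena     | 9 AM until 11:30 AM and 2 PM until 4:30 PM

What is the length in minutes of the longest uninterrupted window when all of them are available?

Aarav ∩ Xiulan: 10:00-11:30, 15:30-16:30.
Aarav ∩ Xiulan ∩ Rina: 10:00-11:30, 15:30-16:30.
Aarav ∩ Xiulan ∩ Rina ∩ Mei: 10:00-11:30, 15:30-16:30.
Aarav ∩ Xiulan ∩ Rina ∩ Mei ∩ Carol: 10:00-11:30, 15:30-16:30.
Aarav ∩ Xiulan ∩ Rina ∩ Mei ∩ Carol ∩ Ximena: 10:00-11:30, 15:30-16:30.
So the common availability across everyone is 10:00-11:30, 15:30-16:30.
The longest is 10:00-11:30 at 90 minutes.

90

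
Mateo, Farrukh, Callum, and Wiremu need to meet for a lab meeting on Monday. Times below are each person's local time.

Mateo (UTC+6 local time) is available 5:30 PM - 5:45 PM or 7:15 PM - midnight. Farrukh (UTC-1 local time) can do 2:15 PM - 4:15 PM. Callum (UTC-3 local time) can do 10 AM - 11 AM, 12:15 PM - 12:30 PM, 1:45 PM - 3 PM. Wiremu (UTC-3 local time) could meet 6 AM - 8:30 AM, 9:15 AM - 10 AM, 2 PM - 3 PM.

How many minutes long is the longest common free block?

15

Mateo in UTC: 11:30-11:45, 13:15-18:00 (subtract 6h to convert from UTC+6).
Farrukh in UTC: 15:15-17:15 (add 1h to convert from UTC-1).
Callum in UTC: 13:00-14:00, 15:15-15:30, 16:45-18:00 (add 3h to convert from UTC-3).
Wiremu in UTC: 09:00-11:30, 12:15-13:00, 17:00-18:00 (add 3h to convert from UTC-3).
Mateo ∩ Farrukh: 15:15-17:15.
Mateo ∩ Farrukh ∩ Callum: 15:15-15:30, 16:45-17:15.
Mateo ∩ Farrukh ∩ Callum ∩ Wiremu: 17:00-17:15.
The longest is 17:00-17:15 at 15 minutes.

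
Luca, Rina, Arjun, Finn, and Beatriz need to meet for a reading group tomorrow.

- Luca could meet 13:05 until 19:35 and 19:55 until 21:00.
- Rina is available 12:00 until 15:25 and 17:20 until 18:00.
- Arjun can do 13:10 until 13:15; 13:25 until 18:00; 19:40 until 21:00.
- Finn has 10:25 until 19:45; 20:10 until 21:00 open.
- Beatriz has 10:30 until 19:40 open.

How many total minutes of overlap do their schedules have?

Luca ∩ Rina: 13:05-15:25, 17:20-18:00.
Luca ∩ Rina ∩ Arjun: 13:10-13:15, 13:25-15:25, 17:20-18:00.
Luca ∩ Rina ∩ Arjun ∩ Finn: 13:10-13:15, 13:25-15:25, 17:20-18:00.
Luca ∩ Rina ∩ Arjun ∩ Finn ∩ Beatriz: 13:10-13:15, 13:25-15:25, 17:20-18:00.
Those are the intersection windows.
Summing the common windows: 5 + 120 + 40 = 165 minutes.

165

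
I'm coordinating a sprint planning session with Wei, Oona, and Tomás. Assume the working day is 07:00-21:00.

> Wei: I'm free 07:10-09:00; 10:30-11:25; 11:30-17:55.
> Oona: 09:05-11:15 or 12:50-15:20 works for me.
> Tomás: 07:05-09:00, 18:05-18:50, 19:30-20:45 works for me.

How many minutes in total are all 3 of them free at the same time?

0

Wei ∩ Oona: 10:30-11:15, 12:50-15:20.
Wei ∩ Oona ∩ Tomás: ∅.
There is no time when everyone is free.
There is no common window, so the total is 0 minutes.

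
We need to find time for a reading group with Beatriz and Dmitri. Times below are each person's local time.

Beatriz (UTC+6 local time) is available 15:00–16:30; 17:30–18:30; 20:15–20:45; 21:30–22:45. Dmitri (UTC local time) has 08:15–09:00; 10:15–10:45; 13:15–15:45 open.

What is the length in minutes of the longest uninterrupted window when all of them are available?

30

Beatriz in UTC: 09:00-10:30, 11:30-12:30, 14:15-14:45, 15:30-16:45 (subtract 6h to convert from UTC+6).
Dmitri in UTC: 08:15-09:00, 10:15-10:45, 13:15-15:45.
Beatriz ∩ Dmitri: 10:15-10:30, 14:15-14:45, 15:30-15:45.
So the common availability across everyone is 10:15-10:30, 14:15-14:45, 15:30-15:45.
The longest is 14:15-14:45 at 30 minutes.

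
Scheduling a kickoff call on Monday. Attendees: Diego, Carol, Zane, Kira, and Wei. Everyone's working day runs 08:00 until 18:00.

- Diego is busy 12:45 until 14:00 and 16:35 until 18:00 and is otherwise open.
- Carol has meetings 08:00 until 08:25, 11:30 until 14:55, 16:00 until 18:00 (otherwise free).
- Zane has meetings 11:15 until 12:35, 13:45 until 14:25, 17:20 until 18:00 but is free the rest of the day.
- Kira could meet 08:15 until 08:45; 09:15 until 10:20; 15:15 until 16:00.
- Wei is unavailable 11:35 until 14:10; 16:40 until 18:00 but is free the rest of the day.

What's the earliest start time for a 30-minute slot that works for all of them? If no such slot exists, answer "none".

09:15

Diego free: 08:00-12:45, 14:00-16:35 (invert busy blocks within the working day).
Carol free: 08:25-11:30, 14:55-16:00 (invert busy blocks within the working day).
Zane free: 08:00-11:15, 12:35-13:45, 14:25-17:20 (invert busy blocks within the working day).
Kira free: 08:15-08:45, 09:15-10:20, 15:15-16:00.
Wei free: 08:00-11:35, 14:10-16:40 (invert busy blocks within the working day).
Diego ∩ Carol: 08:25-11:30, 14:55-16:00.
Diego ∩ Carol ∩ Zane: 08:25-11:15, 14:55-16:00.
Diego ∩ Carol ∩ Zane ∩ Kira: 08:25-08:45, 09:15-10:20, 15:15-16:00.
Diego ∩ Carol ∩ Zane ∩ Kira ∩ Wei: 08:25-08:45, 09:15-10:20, 15:15-16:00.
The first common window of at least 30 minutes is 09:15-10:20, so the earliest start is 09:15.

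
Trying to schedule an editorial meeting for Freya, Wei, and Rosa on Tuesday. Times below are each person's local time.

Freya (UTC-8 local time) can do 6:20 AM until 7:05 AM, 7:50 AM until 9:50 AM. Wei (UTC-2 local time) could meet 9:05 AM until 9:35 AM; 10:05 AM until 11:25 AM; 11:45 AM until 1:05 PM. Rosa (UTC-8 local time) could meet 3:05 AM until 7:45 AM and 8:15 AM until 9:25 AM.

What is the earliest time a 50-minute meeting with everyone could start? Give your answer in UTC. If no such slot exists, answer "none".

none

Freya in UTC: 14:20-15:05, 15:50-17:50 (add 8h to convert from UTC-8).
Wei in UTC: 11:05-11:35, 12:05-13:25, 13:45-15:05 (add 2h to convert from UTC-2).
Rosa in UTC: 11:05-15:45, 16:15-17:25 (add 8h to convert from UTC-8).
Freya ∩ Wei: 14:20-15:05.
Freya ∩ Wei ∩ Rosa: 14:20-15:05.
So the common availability across everyone is 14:20-15:05.
No common window is at least 50 minutes long.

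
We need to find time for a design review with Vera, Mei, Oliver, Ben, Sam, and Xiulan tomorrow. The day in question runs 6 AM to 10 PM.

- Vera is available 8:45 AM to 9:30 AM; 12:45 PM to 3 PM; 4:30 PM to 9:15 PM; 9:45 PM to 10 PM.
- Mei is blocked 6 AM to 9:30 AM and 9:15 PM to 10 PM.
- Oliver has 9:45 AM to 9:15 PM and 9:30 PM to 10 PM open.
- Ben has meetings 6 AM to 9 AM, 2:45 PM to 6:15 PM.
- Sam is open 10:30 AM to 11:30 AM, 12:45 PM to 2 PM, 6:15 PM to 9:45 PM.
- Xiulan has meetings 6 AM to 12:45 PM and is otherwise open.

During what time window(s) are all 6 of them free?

Vera free: 08:45-09:30, 12:45-15:00, 16:30-21:15, 21:45-22:00.
Mei free: 09:30-21:15 (invert busy blocks within the working day).
Oliver free: 09:45-21:15, 21:30-22:00.
Ben free: 09:00-14:45, 18:15-22:00 (invert busy blocks within the working day).
Sam free: 10:30-11:30, 12:45-14:00, 18:15-21:45.
Xiulan free: 12:45-22:00 (invert busy blocks within the working day).
Vera ∩ Mei: 12:45-15:00, 16:30-21:15.
Vera ∩ Mei ∩ Oliver: 12:45-15:00, 16:30-21:15.
Vera ∩ Mei ∩ Oliver ∩ Ben: 12:45-14:45, 18:15-21:15.
Vera ∩ Mei ∩ Oliver ∩ Ben ∩ Sam: 12:45-14:00, 18:15-21:15.
Vera ∩ Mei ∩ Oliver ∩ Ben ∩ Sam ∩ Xiulan: 12:45-14:00, 18:15-21:15.
So the common availability across everyone is 12:45-14:00, 18:15-21:15.

12:45-14:00, 18:15-21:15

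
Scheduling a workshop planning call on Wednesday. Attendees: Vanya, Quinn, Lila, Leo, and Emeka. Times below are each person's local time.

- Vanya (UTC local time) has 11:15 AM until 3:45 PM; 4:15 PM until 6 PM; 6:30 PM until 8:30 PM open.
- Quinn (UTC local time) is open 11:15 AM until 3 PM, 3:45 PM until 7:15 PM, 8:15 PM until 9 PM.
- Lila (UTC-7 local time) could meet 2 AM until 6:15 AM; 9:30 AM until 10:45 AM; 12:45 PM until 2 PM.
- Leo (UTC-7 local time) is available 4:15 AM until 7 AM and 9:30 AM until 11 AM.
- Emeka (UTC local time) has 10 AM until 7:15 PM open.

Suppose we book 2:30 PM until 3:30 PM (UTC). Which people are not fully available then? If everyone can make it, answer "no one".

Leo, Lila, Quinn

Vanya in UTC: 11:15-15:45, 16:15-18:00, 18:30-20:30.
Quinn in UTC: 11:15-15:00, 15:45-19:15, 20:15-21:00.
Lila in UTC: 09:00-13:15, 16:30-17:45, 19:45-21:00 (add 7h to convert from UTC-7).
Leo in UTC: 11:15-14:00, 16:30-18:00 (add 7h to convert from UTC-7).
Emeka in UTC: 10:00-19:15.
Vanya: free for 14:30-15:30. Quinn: not fully free for 14:30-15:30. Lila: not fully free for 14:30-15:30. Leo: not fully free for 14:30-15:30. Emeka: free for 14:30-15:30.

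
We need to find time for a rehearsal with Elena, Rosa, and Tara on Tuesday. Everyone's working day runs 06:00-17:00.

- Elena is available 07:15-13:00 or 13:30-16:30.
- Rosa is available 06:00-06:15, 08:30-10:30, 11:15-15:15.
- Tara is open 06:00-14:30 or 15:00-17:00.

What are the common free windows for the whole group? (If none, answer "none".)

08:30-10:30, 11:15-13:00, 13:30-14:30, 15:00-15:15

Elena ∩ Rosa: 08:30-10:30, 11:15-13:00, 13:30-15:15.
Elena ∩ Rosa ∩ Tara: 08:30-10:30, 11:15-13:00, 13:30-14:30, 15:00-15:15.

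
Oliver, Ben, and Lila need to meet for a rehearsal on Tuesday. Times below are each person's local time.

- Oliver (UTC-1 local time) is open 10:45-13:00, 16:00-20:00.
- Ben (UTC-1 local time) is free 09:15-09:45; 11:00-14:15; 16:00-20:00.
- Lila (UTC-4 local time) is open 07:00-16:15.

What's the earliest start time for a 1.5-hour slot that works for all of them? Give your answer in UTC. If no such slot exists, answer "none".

Oliver in UTC: 11:45-14:00, 17:00-21:00 (add 1h to convert from UTC-1).
Ben in UTC: 10:15-10:45, 12:00-15:15, 17:00-21:00 (add 1h to convert from UTC-1).
Lila in UTC: 11:00-20:15 (add 4h to convert from UTC-4).
Oliver ∩ Ben: 12:00-14:00, 17:00-21:00.
Oliver ∩ Ben ∩ Lila: 12:00-14:00, 17:00-20:15.
The first common window of at least 90 minutes is 12:00-14:00, so the earliest start is 12:00.

12:00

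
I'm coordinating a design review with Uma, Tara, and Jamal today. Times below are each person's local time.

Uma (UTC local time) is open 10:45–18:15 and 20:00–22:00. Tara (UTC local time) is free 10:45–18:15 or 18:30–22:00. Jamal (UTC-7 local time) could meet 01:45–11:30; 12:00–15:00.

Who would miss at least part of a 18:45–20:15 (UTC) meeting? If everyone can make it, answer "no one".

Uma in UTC: 10:45-18:15, 20:00-22:00.
Tara in UTC: 10:45-18:15, 18:30-22:00.
Jamal in UTC: 08:45-18:30, 19:00-22:00 (add 7h to convert from UTC-7).
Uma: not fully free for 18:45-20:15. Tara: free for 18:45-20:15. Jamal: not fully free for 18:45-20:15.

Jamal, Uma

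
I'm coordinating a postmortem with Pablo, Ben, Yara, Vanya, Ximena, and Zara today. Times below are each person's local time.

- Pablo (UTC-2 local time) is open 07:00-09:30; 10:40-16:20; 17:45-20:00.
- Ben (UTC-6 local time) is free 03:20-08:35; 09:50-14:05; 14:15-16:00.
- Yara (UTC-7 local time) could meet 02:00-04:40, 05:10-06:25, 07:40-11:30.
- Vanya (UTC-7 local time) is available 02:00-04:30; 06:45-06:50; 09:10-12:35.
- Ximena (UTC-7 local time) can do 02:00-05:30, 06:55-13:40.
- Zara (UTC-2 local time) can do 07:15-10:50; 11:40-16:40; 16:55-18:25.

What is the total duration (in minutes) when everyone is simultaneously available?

260

Pablo in UTC: 09:00-11:30, 12:40-18:20, 19:45-22:00 (add 2h to convert from UTC-2).
Ben in UTC: 09:20-14:35, 15:50-20:05, 20:15-22:00 (add 6h to convert from UTC-6).
Yara in UTC: 09:00-11:40, 12:10-13:25, 14:40-18:30 (add 7h to convert from UTC-7).
Vanya in UTC: 09:00-11:30, 13:45-13:50, 16:10-19:35 (add 7h to convert from UTC-7).
Ximena in UTC: 09:00-12:30, 13:55-20:40 (add 7h to convert from UTC-7).
Zara in UTC: 09:15-12:50, 13:40-18:40, 18:55-20:25 (add 2h to convert from UTC-2).
Pablo ∩ Ben: 09:20-11:30, 12:40-14:35, 15:50-18:20, 19:45-20:05, 20:15-22:00.
Pablo ∩ Ben ∩ Yara: 09:20-11:30, 12:40-13:25, 15:50-18:20.
Pablo ∩ Ben ∩ Yara ∩ Vanya: 09:20-11:30, 16:10-18:20.
Pablo ∩ Ben ∩ Yara ∩ Vanya ∩ Ximena: 09:20-11:30, 16:10-18:20.
Pablo ∩ Ben ∩ Yara ∩ Vanya ∩ Ximena ∩ Zara: 09:20-11:30, 16:10-18:20.
Summing the common windows: 130 + 130 = 260 minutes.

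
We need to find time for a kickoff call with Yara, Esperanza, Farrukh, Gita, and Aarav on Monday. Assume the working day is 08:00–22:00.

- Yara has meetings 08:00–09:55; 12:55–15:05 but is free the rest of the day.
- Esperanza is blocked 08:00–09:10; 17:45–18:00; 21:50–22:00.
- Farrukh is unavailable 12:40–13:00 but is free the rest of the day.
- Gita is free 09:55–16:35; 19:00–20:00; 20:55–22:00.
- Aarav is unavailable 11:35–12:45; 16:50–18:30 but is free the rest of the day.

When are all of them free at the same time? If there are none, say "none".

Yara free: 09:55-12:55, 15:05-22:00 (invert busy blocks within the working day).
Esperanza free: 09:10-17:45, 18:00-21:50 (invert busy blocks within the working day).
Farrukh free: 08:00-12:40, 13:00-22:00 (invert busy blocks within the working day).
Gita free: 09:55-16:35, 19:00-20:00, 20:55-22:00.
Aarav free: 08:00-11:35, 12:45-16:50, 18:30-22:00 (invert busy blocks within the working day).
Yara ∩ Esperanza: 09:55-12:55, 15:05-17:45, 18:00-21:50.
Yara ∩ Esperanza ∩ Farrukh: 09:55-12:40, 15:05-17:45, 18:00-21:50.
Yara ∩ Esperanza ∩ Farrukh ∩ Gita: 09:55-12:40, 15:05-16:35, 19:00-20:00, 20:55-21:50.
Yara ∩ Esperanza ∩ Farrukh ∩ Gita ∩ Aarav: 09:55-11:35, 15:05-16:35, 19:00-20:00, 20:55-21:50.

09:55-11:35, 15:05-16:35, 19:00-20:00, 20:55-21:50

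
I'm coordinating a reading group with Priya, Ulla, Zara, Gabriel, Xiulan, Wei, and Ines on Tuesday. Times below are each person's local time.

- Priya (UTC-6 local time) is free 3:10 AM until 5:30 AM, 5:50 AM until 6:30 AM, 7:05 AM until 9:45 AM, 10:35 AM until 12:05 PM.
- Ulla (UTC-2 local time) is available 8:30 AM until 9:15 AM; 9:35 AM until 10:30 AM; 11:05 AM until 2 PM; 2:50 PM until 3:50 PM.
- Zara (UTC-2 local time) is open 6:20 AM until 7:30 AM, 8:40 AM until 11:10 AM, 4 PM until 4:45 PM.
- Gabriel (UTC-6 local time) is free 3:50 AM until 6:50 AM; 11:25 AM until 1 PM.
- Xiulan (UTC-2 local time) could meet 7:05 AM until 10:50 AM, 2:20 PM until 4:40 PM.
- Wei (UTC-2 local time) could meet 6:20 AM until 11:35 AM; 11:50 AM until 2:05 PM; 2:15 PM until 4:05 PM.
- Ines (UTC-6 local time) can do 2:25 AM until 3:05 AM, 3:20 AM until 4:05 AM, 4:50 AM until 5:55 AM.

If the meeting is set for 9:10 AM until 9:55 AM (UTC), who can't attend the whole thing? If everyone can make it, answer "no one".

Gabriel, Ines, Ulla, Zara

Priya in UTC: 09:10-11:30, 11:50-12:30, 13:05-15:45, 16:35-18:05 (add 6h to convert from UTC-6).
Ulla in UTC: 10:30-11:15, 11:35-12:30, 13:05-16:00, 16:50-17:50 (add 2h to convert from UTC-2).
Zara in UTC: 08:20-09:30, 10:40-13:10, 18:00-18:45 (add 2h to convert from UTC-2).
Gabriel in UTC: 09:50-12:50, 17:25-19:00 (add 6h to convert from UTC-6).
Xiulan in UTC: 09:05-12:50, 16:20-18:40 (add 2h to convert from UTC-2).
Wei in UTC: 08:20-13:35, 13:50-16:05, 16:15-18:05 (add 2h to convert from UTC-2).
Ines in UTC: 08:25-09:05, 09:20-10:05, 10:50-11:55 (add 6h to convert from UTC-6).
Priya: free for 09:10-09:55. Ulla: not fully free for 09:10-09:55. Zara: not fully free for 09:10-09:55. Gabriel: not fully free for 09:10-09:55. Xiulan: free for 09:10-09:55. Wei: free for 09:10-09:55. Ines: not fully free for 09:10-09:55.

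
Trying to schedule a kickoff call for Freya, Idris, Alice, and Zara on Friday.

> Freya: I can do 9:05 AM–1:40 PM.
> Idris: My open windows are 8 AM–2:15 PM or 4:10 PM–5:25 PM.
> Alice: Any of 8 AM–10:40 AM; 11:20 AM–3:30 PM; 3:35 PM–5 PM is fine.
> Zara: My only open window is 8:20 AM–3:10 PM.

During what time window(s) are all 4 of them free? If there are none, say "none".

09:05-10:40, 11:20-13:40

Freya ∩ Idris: 09:05-13:40.
Freya ∩ Idris ∩ Alice: 09:05-10:40, 11:20-13:40.
Freya ∩ Idris ∩ Alice ∩ Zara: 09:05-10:40, 11:20-13:40.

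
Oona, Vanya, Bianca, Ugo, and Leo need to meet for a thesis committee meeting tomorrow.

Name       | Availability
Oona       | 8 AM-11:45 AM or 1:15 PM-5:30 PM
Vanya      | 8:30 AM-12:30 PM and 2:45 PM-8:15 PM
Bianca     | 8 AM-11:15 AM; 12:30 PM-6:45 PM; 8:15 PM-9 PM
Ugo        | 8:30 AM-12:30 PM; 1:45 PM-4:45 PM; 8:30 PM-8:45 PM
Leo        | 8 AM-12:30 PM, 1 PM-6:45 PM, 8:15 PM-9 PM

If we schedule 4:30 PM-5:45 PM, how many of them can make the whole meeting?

3

Vanya, Bianca, and Leo can make the full 16:30-17:45 slot — that's 3.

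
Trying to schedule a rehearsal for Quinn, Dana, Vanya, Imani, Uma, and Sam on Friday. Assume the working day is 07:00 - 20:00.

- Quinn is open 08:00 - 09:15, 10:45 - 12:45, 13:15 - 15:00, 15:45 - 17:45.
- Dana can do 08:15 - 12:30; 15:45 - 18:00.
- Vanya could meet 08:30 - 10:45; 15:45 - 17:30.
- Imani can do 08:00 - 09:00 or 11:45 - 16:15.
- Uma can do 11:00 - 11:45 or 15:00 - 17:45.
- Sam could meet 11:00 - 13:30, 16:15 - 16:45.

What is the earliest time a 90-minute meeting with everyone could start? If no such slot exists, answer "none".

Quinn ∩ Dana: 08:15-09:15, 10:45-12:30, 15:45-17:45.
Quinn ∩ Dana ∩ Vanya: 08:30-09:15, 15:45-17:30.
Quinn ∩ Dana ∩ Vanya ∩ Imani: 08:30-09:00, 15:45-16:15.
Quinn ∩ Dana ∩ Vanya ∩ Imani ∩ Uma: 15:45-16:15.
Quinn ∩ Dana ∩ Vanya ∩ Imani ∩ Uma ∩ Sam: ∅.
There is no time when everyone is free.
No common window is at least 90 minutes long.

none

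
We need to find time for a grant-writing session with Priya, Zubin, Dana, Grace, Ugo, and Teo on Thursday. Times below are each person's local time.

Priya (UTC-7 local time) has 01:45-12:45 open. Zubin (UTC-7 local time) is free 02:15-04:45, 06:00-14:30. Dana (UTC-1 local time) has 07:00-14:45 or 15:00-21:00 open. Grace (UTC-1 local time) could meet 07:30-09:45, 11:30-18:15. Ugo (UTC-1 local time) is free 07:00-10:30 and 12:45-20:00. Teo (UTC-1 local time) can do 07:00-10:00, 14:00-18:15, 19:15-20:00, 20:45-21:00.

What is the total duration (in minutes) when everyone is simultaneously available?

330

Priya in UTC: 08:45-19:45 (add 7h to convert from UTC-7).
Zubin in UTC: 09:15-11:45, 13:00-21:30 (add 7h to convert from UTC-7).
Dana in UTC: 08:00-15:45, 16:00-22:00 (add 1h to convert from UTC-1).
Grace in UTC: 08:30-10:45, 12:30-19:15 (add 1h to convert from UTC-1).
Ugo in UTC: 08:00-11:30, 13:45-21:00 (add 1h to convert from UTC-1).
Teo in UTC: 08:00-11:00, 15:00-19:15, 20:15-21:00, 21:45-22:00 (add 1h to convert from UTC-1).
Priya ∩ Zubin: 09:15-11:45, 13:00-19:45.
Priya ∩ Zubin ∩ Dana: 09:15-11:45, 13:00-15:45, 16:00-19:45.
Priya ∩ Zubin ∩ Dana ∩ Grace: 09:15-10:45, 13:00-15:45, 16:00-19:15.
Priya ∩ Zubin ∩ Dana ∩ Grace ∩ Ugo: 09:15-10:45, 13:45-15:45, 16:00-19:15.
Priya ∩ Zubin ∩ Dana ∩ Grace ∩ Ugo ∩ Teo: 09:15-10:45, 15:00-15:45, 16:00-19:15.
Summing the common windows: 90 + 45 + 195 = 330 minutes.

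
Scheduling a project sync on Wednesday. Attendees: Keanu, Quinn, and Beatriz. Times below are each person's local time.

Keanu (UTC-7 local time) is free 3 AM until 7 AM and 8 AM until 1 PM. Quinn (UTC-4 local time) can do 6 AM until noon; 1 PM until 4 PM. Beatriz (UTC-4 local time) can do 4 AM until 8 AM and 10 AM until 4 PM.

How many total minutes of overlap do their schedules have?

360

Keanu in UTC: 10:00-14:00, 15:00-20:00 (add 7h to convert from UTC-7).
Quinn in UTC: 10:00-16:00, 17:00-20:00 (add 4h to convert from UTC-4).
Beatriz in UTC: 08:00-12:00, 14:00-20:00 (add 4h to convert from UTC-4).
Keanu ∩ Quinn: 10:00-14:00, 15:00-16:00, 17:00-20:00.
Keanu ∩ Quinn ∩ Beatriz: 10:00-12:00, 15:00-16:00, 17:00-20:00.
So the common availability across everyone is 10:00-12:00, 15:00-16:00, 17:00-20:00.
Summing the common windows: 120 + 60 + 180 = 360 minutes.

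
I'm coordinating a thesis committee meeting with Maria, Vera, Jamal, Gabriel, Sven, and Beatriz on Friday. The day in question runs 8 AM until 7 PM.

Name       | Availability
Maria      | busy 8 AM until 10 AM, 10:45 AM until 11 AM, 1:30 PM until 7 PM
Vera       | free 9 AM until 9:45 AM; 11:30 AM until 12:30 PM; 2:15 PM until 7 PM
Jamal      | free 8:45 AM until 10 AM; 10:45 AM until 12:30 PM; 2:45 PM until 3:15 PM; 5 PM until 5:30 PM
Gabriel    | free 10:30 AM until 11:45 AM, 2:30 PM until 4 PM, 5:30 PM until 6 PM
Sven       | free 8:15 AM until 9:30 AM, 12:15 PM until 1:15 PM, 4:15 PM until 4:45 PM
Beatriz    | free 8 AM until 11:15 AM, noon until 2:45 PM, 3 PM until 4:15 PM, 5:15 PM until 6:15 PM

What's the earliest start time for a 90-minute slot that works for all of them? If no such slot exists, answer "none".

none

Maria free: 10:00-10:45, 11:00-13:30 (invert busy blocks within the working day).
Vera free: 09:00-09:45, 11:30-12:30, 14:15-19:00.
Jamal free: 08:45-10:00, 10:45-12:30, 14:45-15:15, 17:00-17:30.
Gabriel free: 10:30-11:45, 14:30-16:00, 17:30-18:00.
Sven free: 08:15-09:30, 12:15-13:15, 16:15-16:45.
Beatriz free: 08:00-11:15, 12:00-14:45, 15:00-16:15, 17:15-18:15.
Maria ∩ Vera: 11:30-12:30.
Maria ∩ Vera ∩ Jamal: 11:30-12:30.
Maria ∩ Vera ∩ Jamal ∩ Gabriel: 11:30-11:45.
Maria ∩ Vera ∩ Jamal ∩ Gabriel ∩ Sven: ∅.
Maria ∩ Vera ∩ Jamal ∩ Gabriel ∩ Sven ∩ Beatriz: ∅.
There is no time when everyone is free.
No common window is at least 90 minutes long.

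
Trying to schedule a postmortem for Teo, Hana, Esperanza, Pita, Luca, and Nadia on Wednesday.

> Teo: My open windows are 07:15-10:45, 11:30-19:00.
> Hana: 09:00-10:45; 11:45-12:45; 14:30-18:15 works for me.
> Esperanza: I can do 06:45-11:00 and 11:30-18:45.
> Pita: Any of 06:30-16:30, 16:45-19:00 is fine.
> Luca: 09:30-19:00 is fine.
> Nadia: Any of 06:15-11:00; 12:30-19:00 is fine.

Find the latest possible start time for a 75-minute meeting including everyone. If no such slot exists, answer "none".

17:00

Teo ∩ Hana: 09:00-10:45, 11:45-12:45, 14:30-18:15.
Teo ∩ Hana ∩ Esperanza: 09:00-10:45, 11:45-12:45, 14:30-18:15.
Teo ∩ Hana ∩ Esperanza ∩ Pita: 09:00-10:45, 11:45-12:45, 14:30-16:30, 16:45-18:15.
Teo ∩ Hana ∩ Esperanza ∩ Pita ∩ Luca: 09:30-10:45, 11:45-12:45, 14:30-16:30, 16:45-18:15.
Teo ∩ Hana ∩ Esperanza ∩ Pita ∩ Luca ∩ Nadia: 09:30-10:45, 12:30-12:45, 14:30-16:30, 16:45-18:15.
The last common window of at least 75 minutes is 16:45-18:15; a 75-minute meeting can start as late as 17:00 and still end by 18:15.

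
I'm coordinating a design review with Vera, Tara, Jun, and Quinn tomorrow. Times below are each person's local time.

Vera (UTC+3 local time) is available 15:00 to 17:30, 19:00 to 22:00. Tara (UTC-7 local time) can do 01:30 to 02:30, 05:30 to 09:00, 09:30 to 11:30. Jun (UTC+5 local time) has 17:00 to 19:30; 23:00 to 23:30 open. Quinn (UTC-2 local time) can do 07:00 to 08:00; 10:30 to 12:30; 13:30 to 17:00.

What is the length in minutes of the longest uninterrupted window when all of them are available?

Vera in UTC: 12:00-14:30, 16:00-19:00 (subtract 3h to convert from UTC+3).
Tara in UTC: 08:30-09:30, 12:30-16:00, 16:30-18:30 (add 7h to convert from UTC-7).
Jun in UTC: 12:00-14:30, 18:00-18:30 (subtract 5h to convert from UTC+5).
Quinn in UTC: 09:00-10:00, 12:30-14:30, 15:30-19:00 (add 2h to convert from UTC-2).
Vera ∩ Tara: 12:30-14:30, 16:30-18:30.
Vera ∩ Tara ∩ Jun: 12:30-14:30, 18:00-18:30.
Vera ∩ Tara ∩ Jun ∩ Quinn: 12:30-14:30, 18:00-18:30.
The longest is 12:30-14:30 at 120 minutes.

120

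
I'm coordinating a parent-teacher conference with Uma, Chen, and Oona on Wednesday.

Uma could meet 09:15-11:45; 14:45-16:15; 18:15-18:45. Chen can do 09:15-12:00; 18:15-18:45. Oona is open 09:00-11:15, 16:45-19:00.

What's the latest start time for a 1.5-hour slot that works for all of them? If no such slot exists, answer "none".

Uma ∩ Chen: 09:15-11:45, 18:15-18:45.
Uma ∩ Chen ∩ Oona: 09:15-11:15, 18:15-18:45.
So the common availability across everyone is 09:15-11:15, 18:15-18:45.
The last common window of at least 90 minutes is 09:15-11:15; a 90-minute meeting can start as late as 09:45 and still end by 11:15.

09:45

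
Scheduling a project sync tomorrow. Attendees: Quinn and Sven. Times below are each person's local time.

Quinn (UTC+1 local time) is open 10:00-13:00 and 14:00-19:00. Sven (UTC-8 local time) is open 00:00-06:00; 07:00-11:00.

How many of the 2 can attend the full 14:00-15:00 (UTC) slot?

Quinn in UTC: 09:00-12:00, 13:00-18:00 (subtract 1h to convert from UTC+1).
Sven in UTC: 08:00-14:00, 15:00-19:00 (add 8h to convert from UTC-8).
Quinn can make the full 14:00-15:00 slot — that's 1.

1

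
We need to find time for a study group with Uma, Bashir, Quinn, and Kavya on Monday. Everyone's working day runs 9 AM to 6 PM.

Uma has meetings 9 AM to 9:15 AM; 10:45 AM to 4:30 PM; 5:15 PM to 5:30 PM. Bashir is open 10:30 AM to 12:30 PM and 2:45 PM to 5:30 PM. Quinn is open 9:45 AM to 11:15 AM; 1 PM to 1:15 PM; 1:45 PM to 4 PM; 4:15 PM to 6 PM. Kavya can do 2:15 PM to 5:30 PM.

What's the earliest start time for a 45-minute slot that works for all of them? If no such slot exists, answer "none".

16:30

Uma free: 09:15-10:45, 16:30-17:15, 17:30-18:00 (invert busy blocks within the working day).
Bashir free: 10:30-12:30, 14:45-17:30.
Quinn free: 09:45-11:15, 13:00-13:15, 13:45-16:00, 16:15-18:00.
Kavya free: 14:15-17:30.
Uma ∩ Bashir: 10:30-10:45, 16:30-17:15.
Uma ∩ Bashir ∩ Quinn: 10:30-10:45, 16:30-17:15.
Uma ∩ Bashir ∩ Quinn ∩ Kavya: 16:30-17:15.
The first common window of at least 45 minutes is 16:30-17:15, so the earliest start is 16:30.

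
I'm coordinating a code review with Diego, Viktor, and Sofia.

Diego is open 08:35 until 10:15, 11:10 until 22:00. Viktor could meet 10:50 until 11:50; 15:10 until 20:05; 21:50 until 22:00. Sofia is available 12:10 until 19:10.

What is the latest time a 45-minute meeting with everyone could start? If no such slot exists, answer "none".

Diego ∩ Viktor: 11:10-11:50, 15:10-20:05, 21:50-22:00.
Diego ∩ Viktor ∩ Sofia: 15:10-19:10.
The last common window of at least 45 minutes is 15:10-19:10; a 45-minute meeting can start as late as 18:25 and still end by 19:10.

18:25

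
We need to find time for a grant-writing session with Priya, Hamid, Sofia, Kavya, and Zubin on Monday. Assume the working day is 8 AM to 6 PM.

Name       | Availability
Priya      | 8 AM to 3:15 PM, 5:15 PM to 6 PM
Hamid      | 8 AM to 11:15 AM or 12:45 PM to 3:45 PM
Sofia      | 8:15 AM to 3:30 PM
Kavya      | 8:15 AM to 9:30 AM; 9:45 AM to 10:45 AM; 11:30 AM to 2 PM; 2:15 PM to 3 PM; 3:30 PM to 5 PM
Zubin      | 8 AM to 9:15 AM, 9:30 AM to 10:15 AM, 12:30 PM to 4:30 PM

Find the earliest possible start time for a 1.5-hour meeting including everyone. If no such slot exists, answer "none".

none

Priya ∩ Hamid: 08:00-11:15, 12:45-15:15.
Priya ∩ Hamid ∩ Sofia: 08:15-11:15, 12:45-15:15.
Priya ∩ Hamid ∩ Sofia ∩ Kavya: 08:15-09:30, 09:45-10:45, 12:45-14:00, 14:15-15:00.
Priya ∩ Hamid ∩ Sofia ∩ Kavya ∩ Zubin: 08:15-09:15, 09:45-10:15, 12:45-14:00, 14:15-15:00.
No common window is at least 90 minutes long.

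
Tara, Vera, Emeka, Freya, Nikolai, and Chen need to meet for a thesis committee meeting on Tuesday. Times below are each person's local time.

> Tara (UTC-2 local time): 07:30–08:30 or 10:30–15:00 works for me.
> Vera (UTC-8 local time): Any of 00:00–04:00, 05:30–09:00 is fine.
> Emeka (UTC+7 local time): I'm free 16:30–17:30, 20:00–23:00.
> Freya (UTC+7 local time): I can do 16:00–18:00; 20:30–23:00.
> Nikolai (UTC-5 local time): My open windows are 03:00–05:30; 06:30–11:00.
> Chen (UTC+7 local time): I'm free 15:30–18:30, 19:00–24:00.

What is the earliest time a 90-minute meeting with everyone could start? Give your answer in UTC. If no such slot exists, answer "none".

Tara in UTC: 09:30-10:30, 12:30-17:00 (add 2h to convert from UTC-2).
Vera in UTC: 08:00-12:00, 13:30-17:00 (add 8h to convert from UTC-8).
Emeka in UTC: 09:30-10:30, 13:00-16:00 (subtract 7h to convert from UTC+7).
Freya in UTC: 09:00-11:00, 13:30-16:00 (subtract 7h to convert from UTC+7).
Nikolai in UTC: 08:00-10:30, 11:30-16:00 (add 5h to convert from UTC-5).
Chen in UTC: 08:30-11:30, 12:00-17:00 (subtract 7h to convert from UTC+7).
Tara ∩ Vera: 09:30-10:30, 13:30-17:00.
Tara ∩ Vera ∩ Emeka: 09:30-10:30, 13:30-16:00.
Tara ∩ Vera ∩ Emeka ∩ Freya: 09:30-10:30, 13:30-16:00.
Tara ∩ Vera ∩ Emeka ∩ Freya ∩ Nikolai: 09:30-10:30, 13:30-16:00.
Tara ∩ Vera ∩ Emeka ∩ Freya ∩ Nikolai ∩ Chen: 09:30-10:30, 13:30-16:00.
The first common window of at least 90 minutes is 13:30-16:00, so the earliest start is 13:30.

13:30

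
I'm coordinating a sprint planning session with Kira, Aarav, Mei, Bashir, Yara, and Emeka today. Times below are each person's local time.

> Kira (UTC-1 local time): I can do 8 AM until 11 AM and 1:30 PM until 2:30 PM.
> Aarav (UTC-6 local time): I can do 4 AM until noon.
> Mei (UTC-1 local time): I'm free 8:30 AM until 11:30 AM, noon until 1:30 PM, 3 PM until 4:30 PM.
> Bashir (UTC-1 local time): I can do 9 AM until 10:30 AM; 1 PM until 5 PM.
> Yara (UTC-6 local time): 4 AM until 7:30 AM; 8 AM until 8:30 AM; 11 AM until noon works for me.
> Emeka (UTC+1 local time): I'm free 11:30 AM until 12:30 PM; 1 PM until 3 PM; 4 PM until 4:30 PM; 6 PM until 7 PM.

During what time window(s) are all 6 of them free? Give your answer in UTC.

10:30-11:30

Kira in UTC: 09:00-12:00, 14:30-15:30 (add 1h to convert from UTC-1).
Aarav in UTC: 10:00-18:00 (add 6h to convert from UTC-6).
Mei in UTC: 09:30-12:30, 13:00-14:30, 16:00-17:30 (add 1h to convert from UTC-1).
Bashir in UTC: 10:00-11:30, 14:00-18:00 (add 1h to convert from UTC-1).
Yara in UTC: 10:00-13:30, 14:00-14:30, 17:00-18:00 (add 6h to convert from UTC-6).
Emeka in UTC: 10:30-11:30, 12:00-14:00, 15:00-15:30, 17:00-18:00 (subtract 1h to convert from UTC+1).
Kira ∩ Aarav: 10:00-12:00, 14:30-15:30.
Kira ∩ Aarav ∩ Mei: 10:00-12:00.
Kira ∩ Aarav ∩ Mei ∩ Bashir: 10:00-11:30.
Kira ∩ Aarav ∩ Mei ∩ Bashir ∩ Yara: 10:00-11:30.
Kira ∩ Aarav ∩ Mei ∩ Bashir ∩ Yara ∩ Emeka: 10:30-11:30.
So the common availability across everyone is 10:30-11:30.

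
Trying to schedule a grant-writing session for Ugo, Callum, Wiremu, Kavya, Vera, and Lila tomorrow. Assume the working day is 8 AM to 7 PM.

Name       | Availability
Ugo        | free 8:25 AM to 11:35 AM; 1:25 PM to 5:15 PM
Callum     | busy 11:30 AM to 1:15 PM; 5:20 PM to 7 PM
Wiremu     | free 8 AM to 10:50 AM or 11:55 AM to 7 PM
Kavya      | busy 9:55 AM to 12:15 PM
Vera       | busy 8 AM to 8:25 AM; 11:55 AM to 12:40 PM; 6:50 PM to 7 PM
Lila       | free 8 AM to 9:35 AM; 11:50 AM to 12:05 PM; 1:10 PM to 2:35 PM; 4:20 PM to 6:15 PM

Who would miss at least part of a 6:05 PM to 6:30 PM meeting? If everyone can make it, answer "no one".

Callum, Lila, Ugo

Ugo free: 08:25-11:35, 13:25-17:15.
Callum free: 08:00-11:30, 13:15-17:20 (invert busy blocks within the working day).
Wiremu free: 08:00-10:50, 11:55-19:00.
Kavya free: 08:00-09:55, 12:15-19:00 (invert busy blocks within the working day).
Vera free: 08:25-11:55, 12:40-18:50 (invert busy blocks within the working day).
Lila free: 08:00-09:35, 11:50-12:05, 13:10-14:35, 16:20-18:15.
Ugo: not fully free for 18:05-18:30. Callum: not fully free for 18:05-18:30. Wiremu: free for 18:05-18:30. Kavya: free for 18:05-18:30. Vera: free for 18:05-18:30. Lila: not fully free for 18:05-18:30.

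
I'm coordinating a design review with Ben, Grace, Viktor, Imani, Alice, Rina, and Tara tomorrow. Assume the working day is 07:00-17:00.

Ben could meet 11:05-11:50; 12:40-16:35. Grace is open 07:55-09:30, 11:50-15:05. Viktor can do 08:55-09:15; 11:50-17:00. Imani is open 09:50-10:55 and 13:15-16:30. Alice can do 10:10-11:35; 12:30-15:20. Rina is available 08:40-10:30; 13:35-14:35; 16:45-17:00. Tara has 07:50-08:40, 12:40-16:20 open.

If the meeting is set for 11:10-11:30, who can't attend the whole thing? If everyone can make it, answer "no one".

Grace, Imani, Rina, Tara, Viktor

Ben: free for 11:10-11:30. Grace: not fully free for 11:10-11:30. Viktor: not fully free for 11:10-11:30. Imani: not fully free for 11:10-11:30. Alice: free for 11:10-11:30. Rina: not fully free for 11:10-11:30. Tara: not fully free for 11:10-11:30.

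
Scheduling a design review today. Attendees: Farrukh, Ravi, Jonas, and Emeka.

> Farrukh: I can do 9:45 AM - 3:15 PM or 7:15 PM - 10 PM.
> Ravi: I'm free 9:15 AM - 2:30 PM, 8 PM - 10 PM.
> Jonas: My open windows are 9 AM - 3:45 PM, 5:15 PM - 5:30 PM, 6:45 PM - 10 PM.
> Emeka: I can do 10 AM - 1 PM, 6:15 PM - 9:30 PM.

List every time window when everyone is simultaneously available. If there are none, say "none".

Farrukh ∩ Ravi: 09:45-14:30, 20:00-22:00.
Farrukh ∩ Ravi ∩ Jonas: 09:45-14:30, 20:00-22:00.
Farrukh ∩ Ravi ∩ Jonas ∩ Emeka: 10:00-13:00, 20:00-21:30.
So the common availability across everyone is 10:00-13:00, 20:00-21:30.

10:00-13:00, 20:00-21:30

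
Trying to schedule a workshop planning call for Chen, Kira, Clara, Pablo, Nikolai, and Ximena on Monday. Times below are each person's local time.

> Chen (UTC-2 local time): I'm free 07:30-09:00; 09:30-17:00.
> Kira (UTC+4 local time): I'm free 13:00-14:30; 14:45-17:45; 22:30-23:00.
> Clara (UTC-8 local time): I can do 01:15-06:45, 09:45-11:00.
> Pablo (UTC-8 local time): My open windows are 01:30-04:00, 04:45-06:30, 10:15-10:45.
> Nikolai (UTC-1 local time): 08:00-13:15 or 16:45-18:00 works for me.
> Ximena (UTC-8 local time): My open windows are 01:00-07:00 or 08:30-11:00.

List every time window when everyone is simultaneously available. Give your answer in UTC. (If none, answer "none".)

09:30-10:30, 10:45-11:00, 11:30-12:00, 12:45-13:45, 18:30-18:45

Chen in UTC: 09:30-11:00, 11:30-19:00 (add 2h to convert from UTC-2).
Kira in UTC: 09:00-10:30, 10:45-13:45, 18:30-19:00 (subtract 4h to convert from UTC+4).
Clara in UTC: 09:15-14:45, 17:45-19:00 (add 8h to convert from UTC-8).
Pablo in UTC: 09:30-12:00, 12:45-14:30, 18:15-18:45 (add 8h to convert from UTC-8).
Nikolai in UTC: 09:00-14:15, 17:45-19:00 (add 1h to convert from UTC-1).
Ximena in UTC: 09:00-15:00, 16:30-19:00 (add 8h to convert from UTC-8).
Chen ∩ Kira: 09:30-10:30, 10:45-11:00, 11:30-13:45, 18:30-19:00.
Chen ∩ Kira ∩ Clara: 09:30-10:30, 10:45-11:00, 11:30-13:45, 18:30-19:00.
Chen ∩ Kira ∩ Clara ∩ Pablo: 09:30-10:30, 10:45-11:00, 11:30-12:00, 12:45-13:45, 18:30-18:45.
Chen ∩ Kira ∩ Clara ∩ Pablo ∩ Nikolai: 09:30-10:30, 10:45-11:00, 11:30-12:00, 12:45-13:45, 18:30-18:45.
Chen ∩ Kira ∩ Clara ∩ Pablo ∩ Nikolai ∩ Ximena: 09:30-10:30, 10:45-11:00, 11:30-12:00, 12:45-13:45, 18:30-18:45.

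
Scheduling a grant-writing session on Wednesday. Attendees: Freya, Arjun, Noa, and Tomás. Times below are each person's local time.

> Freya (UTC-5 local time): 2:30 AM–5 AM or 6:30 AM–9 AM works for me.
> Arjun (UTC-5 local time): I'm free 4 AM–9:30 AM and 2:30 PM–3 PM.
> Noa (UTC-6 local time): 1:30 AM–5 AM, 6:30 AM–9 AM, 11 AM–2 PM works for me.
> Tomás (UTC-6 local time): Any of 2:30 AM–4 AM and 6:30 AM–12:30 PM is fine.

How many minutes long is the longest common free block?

Freya in UTC: 07:30-10:00, 11:30-14:00 (add 5h to convert from UTC-5).
Arjun in UTC: 09:00-14:30, 19:30-20:00 (add 5h to convert from UTC-5).
Noa in UTC: 07:30-11:00, 12:30-15:00, 17:00-20:00 (add 6h to convert from UTC-6).
Tomás in UTC: 08:30-10:00, 12:30-18:30 (add 6h to convert from UTC-6).
Freya ∩ Arjun: 09:00-10:00, 11:30-14:00.
Freya ∩ Arjun ∩ Noa: 09:00-10:00, 12:30-14:00.
Freya ∩ Arjun ∩ Noa ∩ Tomás: 09:00-10:00, 12:30-14:00.
The longest is 12:30-14:00 at 90 minutes.

90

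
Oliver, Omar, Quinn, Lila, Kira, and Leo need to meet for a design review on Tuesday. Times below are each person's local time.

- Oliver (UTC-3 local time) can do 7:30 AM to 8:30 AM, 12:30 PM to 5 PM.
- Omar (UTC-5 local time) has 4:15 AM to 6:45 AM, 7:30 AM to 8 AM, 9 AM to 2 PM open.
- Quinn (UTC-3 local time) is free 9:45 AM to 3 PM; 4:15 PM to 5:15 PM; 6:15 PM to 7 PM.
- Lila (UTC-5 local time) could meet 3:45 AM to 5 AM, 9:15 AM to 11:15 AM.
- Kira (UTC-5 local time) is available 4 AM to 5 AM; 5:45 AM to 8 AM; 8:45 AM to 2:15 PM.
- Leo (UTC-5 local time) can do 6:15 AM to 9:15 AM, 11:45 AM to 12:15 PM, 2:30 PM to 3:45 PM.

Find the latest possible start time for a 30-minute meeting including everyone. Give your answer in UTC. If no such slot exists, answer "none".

none

Oliver in UTC: 10:30-11:30, 15:30-20:00 (add 3h to convert from UTC-3).
Omar in UTC: 09:15-11:45, 12:30-13:00, 14:00-19:00 (add 5h to convert from UTC-5).
Quinn in UTC: 12:45-18:00, 19:15-20:15, 21:15-22:00 (add 3h to convert from UTC-3).
Lila in UTC: 08:45-10:00, 14:15-16:15 (add 5h to convert from UTC-5).
Kira in UTC: 09:00-10:00, 10:45-13:00, 13:45-19:15 (add 5h to convert from UTC-5).
Leo in UTC: 11:15-14:15, 16:45-17:15, 19:30-20:45 (add 5h to convert from UTC-5).
Oliver ∩ Omar: 10:30-11:30, 15:30-19:00.
Oliver ∩ Omar ∩ Quinn: 15:30-18:00.
Oliver ∩ Omar ∩ Quinn ∩ Lila: 15:30-16:15.
Oliver ∩ Omar ∩ Quinn ∩ Lila ∩ Kira: 15:30-16:15.
Oliver ∩ Omar ∩ Quinn ∩ Lila ∩ Kira ∩ Leo: ∅.
There is no time when everyone is free.
No common window is at least 30 minutes long.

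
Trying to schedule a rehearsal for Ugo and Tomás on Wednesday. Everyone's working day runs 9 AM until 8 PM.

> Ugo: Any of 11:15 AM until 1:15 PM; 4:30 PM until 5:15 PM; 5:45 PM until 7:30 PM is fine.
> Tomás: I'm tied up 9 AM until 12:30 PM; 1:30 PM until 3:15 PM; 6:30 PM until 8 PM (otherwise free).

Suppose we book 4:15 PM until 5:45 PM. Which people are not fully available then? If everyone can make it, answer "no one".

Ugo

Ugo free: 11:15-13:15, 16:30-17:15, 17:45-19:30.
Tomás free: 12:30-13:30, 15:15-18:30 (invert busy blocks within the working day).
Ugo: not fully free for 16:15-17:45. Tomás: free for 16:15-17:45.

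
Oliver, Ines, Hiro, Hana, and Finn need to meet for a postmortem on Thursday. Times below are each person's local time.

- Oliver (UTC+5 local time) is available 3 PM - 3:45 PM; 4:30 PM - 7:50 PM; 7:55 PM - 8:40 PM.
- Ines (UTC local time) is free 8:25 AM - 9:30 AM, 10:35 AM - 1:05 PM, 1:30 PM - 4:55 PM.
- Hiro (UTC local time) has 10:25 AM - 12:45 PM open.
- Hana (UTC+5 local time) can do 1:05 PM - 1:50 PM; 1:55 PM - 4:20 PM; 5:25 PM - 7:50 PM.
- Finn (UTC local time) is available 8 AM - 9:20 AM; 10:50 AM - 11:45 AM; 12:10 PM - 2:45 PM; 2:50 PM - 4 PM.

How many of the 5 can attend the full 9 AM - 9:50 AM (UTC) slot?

1

Oliver in UTC: 10:00-10:45, 11:30-14:50, 14:55-15:40 (subtract 5h to convert from UTC+5).
Ines in UTC: 08:25-09:30, 10:35-13:05, 13:30-16:55.
Hiro in UTC: 10:25-12:45.
Hana in UTC: 08:05-08:50, 08:55-11:20, 12:25-14:50 (subtract 5h to convert from UTC+5).
Finn in UTC: 08:00-09:20, 10:50-11:45, 12:10-14:45, 14:50-16:00.
Hana can make the full 09:00-09:50 slot — that's 1.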